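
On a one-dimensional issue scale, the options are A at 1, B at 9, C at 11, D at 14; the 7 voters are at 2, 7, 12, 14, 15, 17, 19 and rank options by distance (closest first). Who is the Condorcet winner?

D

With single-peaked preferences on a line, the Condorcet winner is the candidate closest to the median voter.
The median voter (position 14) is closest to D at 14.
Check: D vs A — voters closer to D: 5 of 7.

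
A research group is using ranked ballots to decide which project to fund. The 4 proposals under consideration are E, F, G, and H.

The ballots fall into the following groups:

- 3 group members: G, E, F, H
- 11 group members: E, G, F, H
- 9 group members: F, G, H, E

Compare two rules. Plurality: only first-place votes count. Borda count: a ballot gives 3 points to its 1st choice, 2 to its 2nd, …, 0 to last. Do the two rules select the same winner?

Plurality first-place counts: E 11, F 9, G 3, H 0 → E.
Borda totals: E 39, F 41, G 49, H 9 → G.
The two rules disagree: plurality picks E, Borda picks G.

No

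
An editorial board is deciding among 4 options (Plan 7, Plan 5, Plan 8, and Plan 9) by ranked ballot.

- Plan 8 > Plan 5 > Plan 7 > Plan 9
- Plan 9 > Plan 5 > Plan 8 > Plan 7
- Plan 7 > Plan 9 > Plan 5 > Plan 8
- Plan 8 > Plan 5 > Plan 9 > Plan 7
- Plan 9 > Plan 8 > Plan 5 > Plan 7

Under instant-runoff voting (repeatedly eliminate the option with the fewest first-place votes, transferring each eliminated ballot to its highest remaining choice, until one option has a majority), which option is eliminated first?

Round 1: Plan 8 2, Plan 9 2, Plan 7 1, Plan 5 0. Plan 5 has the fewest and is eliminated.
Round 2: Plan 8 2, Plan 9 2, Plan 7 1. Plan 7 has the fewest and is eliminated.
Round 3: Plan 9 3, Plan 8 2. Plan 9 has a majority.

Plan 5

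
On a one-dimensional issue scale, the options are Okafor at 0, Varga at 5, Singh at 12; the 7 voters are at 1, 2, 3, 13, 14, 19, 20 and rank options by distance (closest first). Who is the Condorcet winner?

With single-peaked preferences on a line, the Condorcet winner is the candidate closest to the median voter.
The median voter (position 13) is closest to Singh at 12.
Check: Singh vs Varga — voters closer to Singh: 4 of 7.

Singh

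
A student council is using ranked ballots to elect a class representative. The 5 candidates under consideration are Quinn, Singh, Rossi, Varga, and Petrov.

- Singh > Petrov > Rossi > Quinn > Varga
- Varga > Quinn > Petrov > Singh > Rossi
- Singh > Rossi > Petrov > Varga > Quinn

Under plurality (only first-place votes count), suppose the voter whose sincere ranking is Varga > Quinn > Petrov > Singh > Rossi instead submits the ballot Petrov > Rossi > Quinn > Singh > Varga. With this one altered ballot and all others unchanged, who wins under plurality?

Singh

First-place totals with the altered ballot: Quinn 0, Singh 2, Rossi 0, Varga 0, Petrov 1.
The winner is unchanged: still Singh.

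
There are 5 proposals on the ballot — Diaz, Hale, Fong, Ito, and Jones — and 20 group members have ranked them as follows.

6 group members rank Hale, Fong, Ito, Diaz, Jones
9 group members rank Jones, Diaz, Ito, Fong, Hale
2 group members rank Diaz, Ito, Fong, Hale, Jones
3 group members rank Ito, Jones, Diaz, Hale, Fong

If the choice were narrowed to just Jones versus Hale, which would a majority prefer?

Ballots ranking Jones above Hale: 9+3 = 12.
Ballots ranking Hale above Jones: 6+2 = 8.
Jones wins the head-to-head, 12–8.

Jones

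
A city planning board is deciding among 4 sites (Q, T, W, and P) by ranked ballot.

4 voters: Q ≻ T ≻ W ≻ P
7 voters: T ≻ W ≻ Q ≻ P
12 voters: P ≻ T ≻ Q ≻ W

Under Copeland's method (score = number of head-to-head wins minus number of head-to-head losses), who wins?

P

Pairwise results:
  Q vs T: T wins 19–4.
  Q vs W: Q wins 16–7.
  Q vs P: P wins 12–11.
  T vs W: T wins 23–0.
  T vs P: P wins 12–11.
  W vs P: P wins 12–11.
Copeland scores (wins − losses):
  Q: 1 − 2 = -1
  T: 2 − 1 = 1
  W: 0 − 3 = -3
  P: 3 − 0 = 3
P has the best Copeland score.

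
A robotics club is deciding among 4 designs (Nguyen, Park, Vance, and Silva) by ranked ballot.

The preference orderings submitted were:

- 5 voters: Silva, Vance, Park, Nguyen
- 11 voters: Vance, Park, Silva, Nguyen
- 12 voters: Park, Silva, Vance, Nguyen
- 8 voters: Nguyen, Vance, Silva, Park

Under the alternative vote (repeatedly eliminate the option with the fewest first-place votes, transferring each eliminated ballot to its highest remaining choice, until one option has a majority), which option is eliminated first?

Round 1: Park 12, Vance 11, Nguyen 8, Silva 5. Silva has the fewest and is eliminated.
Round 2: Vance 16, Park 12, Nguyen 8. Nguyen has the fewest and is eliminated.
Round 3: Vance 24, Park 12. Vance has a majority.

Silva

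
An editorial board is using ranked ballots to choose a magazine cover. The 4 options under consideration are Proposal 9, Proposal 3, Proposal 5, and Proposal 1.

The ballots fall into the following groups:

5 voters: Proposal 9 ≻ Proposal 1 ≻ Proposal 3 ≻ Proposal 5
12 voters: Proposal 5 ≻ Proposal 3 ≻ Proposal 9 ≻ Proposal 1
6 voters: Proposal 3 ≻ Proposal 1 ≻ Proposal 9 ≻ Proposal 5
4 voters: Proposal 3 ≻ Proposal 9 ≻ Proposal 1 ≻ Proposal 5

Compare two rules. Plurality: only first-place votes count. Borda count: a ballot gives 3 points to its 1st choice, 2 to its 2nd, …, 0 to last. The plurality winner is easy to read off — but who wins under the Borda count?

Proposal 3

Plurality first-place counts: Proposal 9 5, Proposal 3 10, Proposal 5 12, Proposal 1 0 → Proposal 5.
Borda totals: Proposal 9 41, Proposal 3 59, Proposal 5 36, Proposal 1 26 → Proposal 3.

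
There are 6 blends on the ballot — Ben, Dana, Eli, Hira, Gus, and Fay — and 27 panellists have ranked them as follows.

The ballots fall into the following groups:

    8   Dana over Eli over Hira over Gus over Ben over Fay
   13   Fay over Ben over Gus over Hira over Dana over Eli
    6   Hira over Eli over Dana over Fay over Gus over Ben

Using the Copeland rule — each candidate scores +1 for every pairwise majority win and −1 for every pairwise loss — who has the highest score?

Pairwise results:
  Ben vs Dana: Dana wins 14–13.
  Ben vs Eli: Eli wins 14–13.
  Ben vs Hira: Hira wins 14–13.
  Ben vs Gus: Gus wins 14–13.
  Ben vs Fay: Fay wins 19–8.
  Dana vs Eli: Dana wins 21–6.
  Dana vs Hira: Hira wins 19–8.
  Dana vs Gus: Dana wins 14–13.
  Dana vs Fay: Dana wins 14–13.
  Eli vs Hira: Hira wins 19–8.
  Eli vs Gus: Eli wins 14–13.
  Eli vs Fay: Eli wins 14–13.
  Hira vs Gus: Hira wins 14–13.
  Hira vs Fay: Hira wins 14–13.
  Gus vs Fay: Fay wins 19–8.
Copeland scores (wins − losses):
  Ben: 0 − 5 = -5
  Dana: 4 − 1 = 3
  Eli: 3 − 2 = 1
  Hira: 5 − 0 = 5
  Gus: 1 − 4 = -3
  Fay: 2 − 3 = -1
Hira has the best Copeland score.

Hira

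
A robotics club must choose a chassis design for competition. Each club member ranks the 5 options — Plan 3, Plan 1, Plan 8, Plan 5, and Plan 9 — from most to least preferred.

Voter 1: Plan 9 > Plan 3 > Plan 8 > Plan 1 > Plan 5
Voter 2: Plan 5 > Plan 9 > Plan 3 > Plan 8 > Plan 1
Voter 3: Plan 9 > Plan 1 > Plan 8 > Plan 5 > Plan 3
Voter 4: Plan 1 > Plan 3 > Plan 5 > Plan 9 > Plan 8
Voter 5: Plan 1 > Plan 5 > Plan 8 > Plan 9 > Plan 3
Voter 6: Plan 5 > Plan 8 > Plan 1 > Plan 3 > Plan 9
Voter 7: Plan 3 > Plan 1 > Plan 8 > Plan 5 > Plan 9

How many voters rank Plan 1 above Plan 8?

4

Ballots ranking Plan 1 above Plan 8: 4.
Ballots ranking Plan 8 above Plan 1: 3.
So 4 of 7 voters prefer Plan 1 to Plan 8.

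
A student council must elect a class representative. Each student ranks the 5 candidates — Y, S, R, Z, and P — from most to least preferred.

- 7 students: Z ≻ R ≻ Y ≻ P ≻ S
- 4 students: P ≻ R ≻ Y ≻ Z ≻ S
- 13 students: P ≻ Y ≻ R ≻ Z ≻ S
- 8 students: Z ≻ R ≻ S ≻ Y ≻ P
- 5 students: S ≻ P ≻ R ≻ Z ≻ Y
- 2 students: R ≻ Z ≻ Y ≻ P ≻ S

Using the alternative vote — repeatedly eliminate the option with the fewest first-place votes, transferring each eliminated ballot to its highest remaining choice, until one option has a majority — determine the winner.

P

Round 1: P 17, Z 15, S 5, R 2, Y 0. Y has the fewest and is eliminated.
Round 2: P 17, Z 15, S 5, R 2. R has the fewest and is eliminated.
Round 3: Z 17, P 17, S 5. S has the fewest and is eliminated.
Round 4: P 22, Z 17. P has a majority.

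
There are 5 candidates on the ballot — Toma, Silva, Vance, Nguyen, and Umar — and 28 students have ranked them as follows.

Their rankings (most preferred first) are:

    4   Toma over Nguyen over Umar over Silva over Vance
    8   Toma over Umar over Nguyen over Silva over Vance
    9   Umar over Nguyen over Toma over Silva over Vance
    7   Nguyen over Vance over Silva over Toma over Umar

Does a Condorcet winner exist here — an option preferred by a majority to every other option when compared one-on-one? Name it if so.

Head-to-head results (28 voters total):
Toma vs Silva: Toma wins 21–7.
Toma vs Vance: Toma wins 21–7.
Toma vs Nguyen: Nguyen wins 16–12.
Toma vs Umar: Toma wins 19–9.
Silva vs Vance: Silva wins 21–7.
Silva vs Nguyen: Nguyen wins 28–0.
Silva vs Umar: Umar wins 21–7.
Vance vs Nguyen: Nguyen wins 28–0.
Vance vs Umar: Umar wins 21–7.
Nguyen vs Umar: Umar wins 17–11.
No candidate beats all others: Toma beats Umar beats Nguyen beats Toma, a majority cycle.

None — there is no Condorcet winner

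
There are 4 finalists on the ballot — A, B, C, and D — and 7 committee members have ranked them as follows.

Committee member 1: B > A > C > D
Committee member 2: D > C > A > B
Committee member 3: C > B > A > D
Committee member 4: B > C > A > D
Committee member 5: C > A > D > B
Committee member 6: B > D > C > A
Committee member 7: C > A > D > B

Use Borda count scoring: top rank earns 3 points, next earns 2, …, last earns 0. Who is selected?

C

Borda scores:
  A: 2 + 1 + 1 + 1 + 2 + 0 + 2 = 9
  B: 3 + 0 + 2 + 3 + 0 + 3 + 0 = 11
  C: 1 + 2 + 3 + 2 + 3 + 1 + 3 = 15
  D: 0 + 3 + 0 + 0 + 1 + 2 + 1 = 7
C has the highest total.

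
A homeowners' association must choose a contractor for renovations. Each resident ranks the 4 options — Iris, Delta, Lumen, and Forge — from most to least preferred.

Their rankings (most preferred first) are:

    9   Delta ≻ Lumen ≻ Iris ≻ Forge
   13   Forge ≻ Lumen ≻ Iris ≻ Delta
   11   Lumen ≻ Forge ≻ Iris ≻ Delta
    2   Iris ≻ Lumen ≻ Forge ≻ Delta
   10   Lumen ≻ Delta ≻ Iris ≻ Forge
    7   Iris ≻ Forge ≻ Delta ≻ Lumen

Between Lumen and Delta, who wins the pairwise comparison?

Lumen

Ballots ranking Lumen above Delta: 13+11+2+10 = 36.
Ballots ranking Delta above Lumen: 9+7 = 16.
Lumen wins the head-to-head, 36–16.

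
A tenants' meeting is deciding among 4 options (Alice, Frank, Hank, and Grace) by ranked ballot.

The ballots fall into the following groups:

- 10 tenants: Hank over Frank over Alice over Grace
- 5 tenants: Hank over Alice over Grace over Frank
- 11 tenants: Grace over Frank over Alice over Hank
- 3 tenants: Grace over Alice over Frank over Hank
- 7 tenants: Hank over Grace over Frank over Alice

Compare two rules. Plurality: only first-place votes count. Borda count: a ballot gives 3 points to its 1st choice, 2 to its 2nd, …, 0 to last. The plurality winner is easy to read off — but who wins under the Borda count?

Plurality first-place counts: Alice 0, Frank 0, Hank 22, Grace 14 → Hank.
Borda totals: Alice 37, Frank 52, Hank 66, Grace 61 → Hank.

Hank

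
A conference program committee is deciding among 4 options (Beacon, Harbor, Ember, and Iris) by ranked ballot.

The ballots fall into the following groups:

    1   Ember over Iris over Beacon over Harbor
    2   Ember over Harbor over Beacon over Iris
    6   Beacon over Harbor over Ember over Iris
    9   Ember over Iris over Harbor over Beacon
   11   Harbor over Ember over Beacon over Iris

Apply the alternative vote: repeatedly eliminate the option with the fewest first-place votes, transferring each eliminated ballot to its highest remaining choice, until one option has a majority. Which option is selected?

Round 1: Ember 12, Harbor 11, Beacon 6, Iris 0. Iris has the fewest and is eliminated.
Round 2: Ember 12, Harbor 11, Beacon 6. Beacon has the fewest and is eliminated.
Round 3: Harbor 17, Ember 12. Harbor has a majority.

Harbor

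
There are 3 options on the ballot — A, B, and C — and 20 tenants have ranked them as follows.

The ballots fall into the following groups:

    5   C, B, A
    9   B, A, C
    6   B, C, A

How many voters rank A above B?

Ballots ranking A above B: 0.
Ballots ranking B above A: 5+9+6 = 20.
So 0 of 20 voters prefer A to B.

0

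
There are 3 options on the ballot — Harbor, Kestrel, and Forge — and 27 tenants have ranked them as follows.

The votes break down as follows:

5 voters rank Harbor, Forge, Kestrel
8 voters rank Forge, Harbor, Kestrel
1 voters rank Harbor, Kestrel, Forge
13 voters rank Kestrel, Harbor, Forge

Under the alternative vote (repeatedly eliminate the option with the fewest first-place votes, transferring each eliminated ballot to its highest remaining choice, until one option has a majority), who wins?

Round 1: Kestrel 13, Forge 8, Harbor 6. Harbor has the fewest and is eliminated.
Round 2: Kestrel 14, Forge 13. Kestrel has a majority.

Kestrel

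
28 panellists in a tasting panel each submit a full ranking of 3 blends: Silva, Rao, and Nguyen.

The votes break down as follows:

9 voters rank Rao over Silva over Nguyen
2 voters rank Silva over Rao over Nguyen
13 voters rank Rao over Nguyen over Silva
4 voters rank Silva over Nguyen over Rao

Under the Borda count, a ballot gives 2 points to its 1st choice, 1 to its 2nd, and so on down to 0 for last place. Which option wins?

Rao

Borda scores:
  Silva: 9·1 + 2·2 + 13·0 + 4·2 = 21
  Rao: 9·2 + 2·1 + 13·2 + 4·0 = 46
  Nguyen: 9·0 + 2·0 + 13·1 + 4·1 = 17
Rao has the highest total.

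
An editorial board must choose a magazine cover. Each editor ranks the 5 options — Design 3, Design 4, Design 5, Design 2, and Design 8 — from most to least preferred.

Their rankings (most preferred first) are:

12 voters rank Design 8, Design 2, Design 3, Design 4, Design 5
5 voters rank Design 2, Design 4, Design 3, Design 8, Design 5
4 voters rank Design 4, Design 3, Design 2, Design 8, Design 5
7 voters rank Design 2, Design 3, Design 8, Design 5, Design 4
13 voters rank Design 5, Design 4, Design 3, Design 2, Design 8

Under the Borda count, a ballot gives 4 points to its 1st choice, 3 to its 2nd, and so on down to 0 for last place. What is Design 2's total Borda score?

Borda scores:
  Design 3: 12·2 + 5·2 + 4·3 + 7·3 + 13·2 = 93
  Design 4: 12·1 + 5·3 + 4·4 + 7·0 + 13·3 = 82
  Design 5: 12·0 + 5·0 + 4·0 + 7·1 + 13·4 = 59
  Design 2: 12·3 + 5·4 + 4·2 + 7·4 + 13·1 = 105
  Design 8: 12·4 + 5·1 + 4·1 + 7·2 + 13·0 = 71

105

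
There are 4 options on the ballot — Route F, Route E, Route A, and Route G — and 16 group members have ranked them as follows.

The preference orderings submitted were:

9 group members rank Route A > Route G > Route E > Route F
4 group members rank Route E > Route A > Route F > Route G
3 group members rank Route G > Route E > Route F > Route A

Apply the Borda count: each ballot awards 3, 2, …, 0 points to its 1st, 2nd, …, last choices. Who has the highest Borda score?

Route A

Borda scores:
  Route F: 9·0 + 4·1 + 3·1 = 7
  Route E: 9·1 + 4·3 + 3·2 = 27
  Route A: 9·3 + 4·2 + 3·0 = 35
  Route G: 9·2 + 4·0 + 3·3 = 27
Route A has the highest total.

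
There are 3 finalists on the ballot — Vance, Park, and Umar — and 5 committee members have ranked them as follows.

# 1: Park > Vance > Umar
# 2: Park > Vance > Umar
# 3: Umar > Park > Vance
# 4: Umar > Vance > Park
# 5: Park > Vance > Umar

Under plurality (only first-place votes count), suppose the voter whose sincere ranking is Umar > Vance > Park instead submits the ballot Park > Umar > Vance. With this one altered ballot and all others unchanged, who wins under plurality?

Park

First-place totals with the altered ballot: Vance 0, Park 4, Umar 1.
The winner is unchanged: still Park.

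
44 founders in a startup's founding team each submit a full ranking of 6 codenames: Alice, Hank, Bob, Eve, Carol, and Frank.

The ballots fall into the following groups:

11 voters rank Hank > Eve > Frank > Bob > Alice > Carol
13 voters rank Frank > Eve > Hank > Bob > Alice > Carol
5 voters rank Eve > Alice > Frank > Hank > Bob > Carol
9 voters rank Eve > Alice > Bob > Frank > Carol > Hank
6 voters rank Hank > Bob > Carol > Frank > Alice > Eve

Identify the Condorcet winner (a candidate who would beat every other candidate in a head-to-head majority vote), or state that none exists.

Eve

Head-to-head results (44 voters total):
Alice vs Hank: Hank wins 30–14.
Alice vs Bob: Bob wins 30–14.
Alice vs Eve: Eve wins 38–6.
Alice vs Carol: Alice wins 38–6.
Alice vs Frank: Frank wins 30–14.
Hank vs Bob: Hank wins 35–9.
Hank vs Eve: Eve wins 27–17.
Hank vs Carol: Hank wins 35–9.
Hank vs Frank: Frank wins 27–17.
Bob vs Eve: Eve wins 38–6.
Bob vs Carol: Bob wins 44–0.
Bob vs Frank: Frank wins 29–15.
Eve vs Carol: Eve wins 38–6.
Eve vs Frank: Eve wins 25–19.
Carol vs Frank: Frank wins 38–6.
Eve beats each rival — Alice (38–6), Hank (27–17), Bob (38–6), Carol (38–6), Frank (25–19) — so Eve is the Condorcet winner.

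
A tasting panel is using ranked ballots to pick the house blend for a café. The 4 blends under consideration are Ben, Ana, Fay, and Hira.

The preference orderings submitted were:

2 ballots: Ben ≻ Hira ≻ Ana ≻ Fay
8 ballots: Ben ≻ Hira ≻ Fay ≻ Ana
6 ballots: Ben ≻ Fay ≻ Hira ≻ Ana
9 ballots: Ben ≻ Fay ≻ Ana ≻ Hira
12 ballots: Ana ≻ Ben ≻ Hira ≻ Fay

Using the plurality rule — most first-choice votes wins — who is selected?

Ben

First-place vote totals:
  Ben: 25
  Ana: 12
  Fay: 0
  Hira: 0
Ben has the most first-place votes.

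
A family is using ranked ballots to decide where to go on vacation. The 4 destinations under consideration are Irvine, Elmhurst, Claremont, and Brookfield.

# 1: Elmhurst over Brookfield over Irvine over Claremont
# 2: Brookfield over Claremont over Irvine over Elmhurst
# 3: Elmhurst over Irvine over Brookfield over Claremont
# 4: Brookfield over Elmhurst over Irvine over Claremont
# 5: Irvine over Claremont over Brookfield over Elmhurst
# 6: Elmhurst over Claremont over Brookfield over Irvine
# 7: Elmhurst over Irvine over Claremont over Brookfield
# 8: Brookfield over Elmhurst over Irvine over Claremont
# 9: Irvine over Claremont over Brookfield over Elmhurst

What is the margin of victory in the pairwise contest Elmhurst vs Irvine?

3

Ballots ranking Elmhurst above Irvine: 6.
Ballots ranking Irvine above Elmhurst: 3.
Elmhurst wins 6–3, a margin of 3.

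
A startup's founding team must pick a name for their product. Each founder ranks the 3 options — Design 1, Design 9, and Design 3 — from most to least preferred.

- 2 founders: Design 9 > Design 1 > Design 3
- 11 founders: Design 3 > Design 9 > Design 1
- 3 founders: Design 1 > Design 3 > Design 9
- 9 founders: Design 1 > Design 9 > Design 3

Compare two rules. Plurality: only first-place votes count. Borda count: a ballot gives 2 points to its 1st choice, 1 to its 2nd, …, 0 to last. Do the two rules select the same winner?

Plurality first-place counts: Design 1 12, Design 9 2, Design 3 11 → Design 1.
Borda totals: Design 1 26, Design 9 24, Design 3 25 → Design 1.
The two rules agree on Design 1.

Yes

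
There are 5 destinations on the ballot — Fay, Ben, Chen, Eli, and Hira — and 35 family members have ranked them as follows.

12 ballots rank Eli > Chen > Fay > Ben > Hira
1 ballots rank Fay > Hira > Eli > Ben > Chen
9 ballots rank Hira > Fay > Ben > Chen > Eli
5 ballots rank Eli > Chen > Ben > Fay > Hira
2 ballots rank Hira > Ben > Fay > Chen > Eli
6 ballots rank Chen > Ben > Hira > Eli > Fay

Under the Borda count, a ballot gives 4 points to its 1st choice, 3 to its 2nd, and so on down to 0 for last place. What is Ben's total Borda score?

Borda scores:
  Fay: 12·2 + 4 + 9·3 + 5·1 + 2·2 + 6·0 = 64
  Ben: 12·1 + 1 + 9·2 + 5·2 + 2·3 + 6·3 = 65
  Chen: 12·3 + 0 + 9·1 + 5·3 + 2·1 + 6·4 = 86
  Eli: 12·4 + 2 + 9·0 + 5·4 + 2·0 + 6·1 = 76
  Hira: 12·0 + 3 + 9·4 + 5·0 + 2·4 + 6·2 = 59

65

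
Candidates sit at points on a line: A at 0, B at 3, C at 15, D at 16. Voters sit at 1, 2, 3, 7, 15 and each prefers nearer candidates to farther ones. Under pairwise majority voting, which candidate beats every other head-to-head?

With single-peaked preferences on a line, the Condorcet winner is the candidate closest to the median voter.
The median voter (position 3) is closest to B at 3.
Check: B vs A — voters closer to B: 4 of 5.

B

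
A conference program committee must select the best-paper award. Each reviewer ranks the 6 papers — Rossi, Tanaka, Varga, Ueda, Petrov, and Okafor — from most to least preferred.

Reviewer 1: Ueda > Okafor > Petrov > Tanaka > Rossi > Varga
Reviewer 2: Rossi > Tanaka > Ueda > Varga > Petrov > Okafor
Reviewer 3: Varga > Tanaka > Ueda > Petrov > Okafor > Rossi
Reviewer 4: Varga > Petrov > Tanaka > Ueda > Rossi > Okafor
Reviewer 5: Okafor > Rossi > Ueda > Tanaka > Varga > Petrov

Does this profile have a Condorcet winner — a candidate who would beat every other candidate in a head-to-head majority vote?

Head-to-head results (5 voters total):
Rossi vs Tanaka: Tanaka wins 3–2.
Rossi vs Varga: Rossi wins 3–2.
Rossi vs Ueda: Ueda wins 3–2.
Rossi vs Petrov: Petrov wins 3–2.
Rossi vs Okafor: Okafor wins 3–2.
Tanaka vs Varga: Tanaka wins 3–2.
Tanaka vs Ueda: Tanaka wins 3–2.
Tanaka vs Petrov: Tanaka wins 3–2.
Tanaka vs Okafor: Tanaka wins 3–2.
Varga vs Ueda: Ueda wins 3–2.
Varga vs Petrov: Varga wins 4–1.
Varga vs Okafor: Varga wins 3–2.
Ueda vs Petrov: Ueda wins 4–1.
Ueda vs Okafor: Ueda wins 4–1.
Petrov vs Okafor: Petrov wins 3–2.
Tanaka beats each rival — Rossi (3–2), Varga (3–2), Ueda (3–2), Petrov (3–2), Okafor (3–2) — so Tanaka is the Condorcet winner.

Yes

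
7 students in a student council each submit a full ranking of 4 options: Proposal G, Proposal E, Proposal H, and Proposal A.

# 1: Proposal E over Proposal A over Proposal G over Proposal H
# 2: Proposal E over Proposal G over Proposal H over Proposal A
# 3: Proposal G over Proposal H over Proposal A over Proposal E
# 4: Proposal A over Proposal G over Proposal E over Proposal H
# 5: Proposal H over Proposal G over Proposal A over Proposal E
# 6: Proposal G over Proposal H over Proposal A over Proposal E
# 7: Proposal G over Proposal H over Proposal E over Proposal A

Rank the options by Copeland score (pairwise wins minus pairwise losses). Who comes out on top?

Proposal G

Pairwise results:
  Proposal G vs Proposal E: Proposal G wins 5–2.
  Proposal G vs Proposal H: Proposal G wins 6–1.
  Proposal G vs Proposal A: Proposal G wins 5–2.
  Proposal E vs Proposal H: Proposal H wins 4–3.
  Proposal E vs Proposal A: Proposal A wins 4–3.
  Proposal H vs Proposal A: Proposal H wins 5–2.
Copeland scores (wins − losses):
  Proposal G: 3 − 0 = 3
  Proposal E: 0 − 3 = -3
  Proposal H: 2 − 1 = 1
  Proposal A: 1 − 2 = -1
Proposal G has the best Copeland score.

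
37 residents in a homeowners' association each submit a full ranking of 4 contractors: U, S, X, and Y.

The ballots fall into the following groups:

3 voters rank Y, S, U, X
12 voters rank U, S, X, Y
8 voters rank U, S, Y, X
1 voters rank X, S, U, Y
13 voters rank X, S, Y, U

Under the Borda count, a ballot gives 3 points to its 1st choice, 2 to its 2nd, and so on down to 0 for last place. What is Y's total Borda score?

Borda scores:
  U: 3·1 + 12·3 + 8·3 + 1 + 13·0 = 64
  S: 3·2 + 12·2 + 8·2 + 2 + 13·2 = 74
  X: 3·0 + 12·1 + 8·0 + 3 + 13·3 = 54
  Y: 3·3 + 12·0 + 8·1 + 0 + 13·1 = 30

30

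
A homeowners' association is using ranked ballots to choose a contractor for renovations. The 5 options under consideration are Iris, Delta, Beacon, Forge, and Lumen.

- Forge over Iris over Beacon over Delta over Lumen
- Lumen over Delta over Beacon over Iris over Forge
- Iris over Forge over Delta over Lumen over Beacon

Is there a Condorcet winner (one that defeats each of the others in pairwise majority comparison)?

Head-to-head results (3 voters total):
Iris vs Delta: Iris wins 2–1.
Iris vs Beacon: Iris wins 2–1.
Iris vs Forge: Iris wins 2–1.
Iris vs Lumen: Iris wins 2–1.
Delta vs Beacon: Delta wins 2–1.
Delta vs Forge: Forge wins 2–1.
Delta vs Lumen: Delta wins 2–1.
Beacon vs Forge: Forge wins 2–1.
Beacon vs Lumen: Lumen wins 2–1.
Forge vs Lumen: Forge wins 2–1.
Iris beats each rival — Delta (2–1), Beacon (2–1), Forge (2–1), Lumen (2–1) — so Iris is the Condorcet winner.

Yes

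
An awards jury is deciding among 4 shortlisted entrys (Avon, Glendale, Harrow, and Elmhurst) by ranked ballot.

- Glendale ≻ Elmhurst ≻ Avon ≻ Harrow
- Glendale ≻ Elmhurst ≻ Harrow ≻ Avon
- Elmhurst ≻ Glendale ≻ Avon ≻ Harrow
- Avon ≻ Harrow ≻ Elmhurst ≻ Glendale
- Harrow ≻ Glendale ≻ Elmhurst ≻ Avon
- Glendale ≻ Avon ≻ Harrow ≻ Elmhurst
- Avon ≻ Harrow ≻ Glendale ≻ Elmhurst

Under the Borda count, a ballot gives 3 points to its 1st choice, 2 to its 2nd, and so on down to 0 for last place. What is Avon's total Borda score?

Borda scores:
  Avon: 1 + 0 + 1 + 3 + 0 + 2 + 3 = 10
  Glendale: 3 + 3 + 2 + 0 + 2 + 3 + 1 = 14
  Harrow: 0 + 1 + 0 + 2 + 3 + 1 + 2 = 9
  Elmhurst: 2 + 2 + 3 + 1 + 1 + 0 + 0 = 9

10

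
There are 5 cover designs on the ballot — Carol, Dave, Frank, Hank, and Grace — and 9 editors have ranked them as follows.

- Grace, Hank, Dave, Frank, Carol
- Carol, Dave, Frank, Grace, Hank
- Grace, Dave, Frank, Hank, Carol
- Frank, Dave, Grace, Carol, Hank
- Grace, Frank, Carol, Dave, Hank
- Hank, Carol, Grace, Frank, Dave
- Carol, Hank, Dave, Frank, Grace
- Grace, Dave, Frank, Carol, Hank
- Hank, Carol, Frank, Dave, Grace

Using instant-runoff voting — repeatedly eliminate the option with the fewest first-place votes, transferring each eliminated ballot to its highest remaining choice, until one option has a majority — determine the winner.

Grace

Round 1: Grace 4, Carol 2, Hank 2, Frank 1, Dave 0. Dave has the fewest and is eliminated.
Round 2: Grace 4, Carol 2, Hank 2, Frank 1. Frank has the fewest and is eliminated.
Round 3: Grace 5, Carol 2, Hank 2. Grace has a majority.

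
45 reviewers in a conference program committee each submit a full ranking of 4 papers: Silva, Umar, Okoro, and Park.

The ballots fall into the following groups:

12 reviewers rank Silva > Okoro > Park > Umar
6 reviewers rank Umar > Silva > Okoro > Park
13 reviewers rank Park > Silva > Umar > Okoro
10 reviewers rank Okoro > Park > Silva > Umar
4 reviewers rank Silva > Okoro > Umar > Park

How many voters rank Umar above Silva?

6

Ballots ranking Umar above Silva: 6.
Ballots ranking Silva above Umar: 12+13+10+4 = 39.
So 6 of 45 voters prefer Umar to Silva.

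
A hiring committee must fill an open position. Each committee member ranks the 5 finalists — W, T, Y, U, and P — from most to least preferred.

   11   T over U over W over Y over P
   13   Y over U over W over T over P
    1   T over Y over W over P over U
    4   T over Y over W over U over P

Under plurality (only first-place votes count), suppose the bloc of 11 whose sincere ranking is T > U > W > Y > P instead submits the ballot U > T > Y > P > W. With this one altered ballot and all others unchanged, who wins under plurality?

Y

First-place totals with the altered ballot: W 0, T 5, Y 13, U 11, P 0.
The switch changes the winner from T to Y.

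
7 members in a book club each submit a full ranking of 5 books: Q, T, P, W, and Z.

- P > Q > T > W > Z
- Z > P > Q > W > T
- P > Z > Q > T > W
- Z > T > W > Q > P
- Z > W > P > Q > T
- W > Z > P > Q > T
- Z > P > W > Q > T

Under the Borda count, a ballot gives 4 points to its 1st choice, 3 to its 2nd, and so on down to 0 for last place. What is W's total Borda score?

13

Borda scores:
  Q: 3 + 2 + 2 + 1 + 1 + 1 + 1 = 11
  T: 2 + 0 + 1 + 3 + 0 + 0 + 0 = 6
  P: 4 + 3 + 4 + 0 + 2 + 2 + 3 = 18
  W: 1 + 1 + 0 + 2 + 3 + 4 + 2 = 13
  Z: 0 + 4 + 3 + 4 + 4 + 3 + 4 = 22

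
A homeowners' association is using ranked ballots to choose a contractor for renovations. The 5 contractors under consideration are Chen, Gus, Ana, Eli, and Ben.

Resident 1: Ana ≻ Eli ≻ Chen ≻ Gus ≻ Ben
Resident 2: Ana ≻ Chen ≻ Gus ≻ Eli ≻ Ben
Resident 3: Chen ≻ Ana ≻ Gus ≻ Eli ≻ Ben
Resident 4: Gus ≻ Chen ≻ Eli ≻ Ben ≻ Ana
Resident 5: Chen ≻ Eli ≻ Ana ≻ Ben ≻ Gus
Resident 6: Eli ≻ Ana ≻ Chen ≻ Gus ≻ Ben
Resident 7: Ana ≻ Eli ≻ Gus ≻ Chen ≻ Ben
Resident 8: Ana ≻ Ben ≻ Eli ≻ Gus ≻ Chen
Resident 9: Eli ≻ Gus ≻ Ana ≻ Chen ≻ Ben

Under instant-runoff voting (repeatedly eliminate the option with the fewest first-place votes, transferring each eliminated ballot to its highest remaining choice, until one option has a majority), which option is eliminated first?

Round 1: Ana 4, Chen 2, Eli 2, Gus 1, Ben 0. Ben has the fewest and is eliminated.
Round 2: Ana 4, Chen 2, Eli 2, Gus 1. Gus has the fewest and is eliminated.
Round 3: Ana 4, Chen 3, Eli 2. Eli has the fewest and is eliminated.
Round 4: Ana 6, Chen 3. Ana has a majority.

Ben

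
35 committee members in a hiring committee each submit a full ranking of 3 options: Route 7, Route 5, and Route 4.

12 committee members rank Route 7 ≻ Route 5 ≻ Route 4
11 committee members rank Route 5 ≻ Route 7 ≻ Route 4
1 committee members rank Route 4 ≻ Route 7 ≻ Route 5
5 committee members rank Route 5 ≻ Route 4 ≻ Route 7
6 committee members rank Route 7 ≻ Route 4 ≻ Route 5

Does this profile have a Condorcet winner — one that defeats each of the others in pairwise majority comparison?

Head-to-head results (35 voters total):
Route 7 vs Route 5: Route 7 wins 19–16.
Route 7 vs Route 4: Route 7 wins 29–6.
Route 5 vs Route 4: Route 5 wins 28–7.
Route 7 beats each rival — Route 5 (19–16), Route 4 (29–6) — so Route 7 is the Condorcet winner.

Yes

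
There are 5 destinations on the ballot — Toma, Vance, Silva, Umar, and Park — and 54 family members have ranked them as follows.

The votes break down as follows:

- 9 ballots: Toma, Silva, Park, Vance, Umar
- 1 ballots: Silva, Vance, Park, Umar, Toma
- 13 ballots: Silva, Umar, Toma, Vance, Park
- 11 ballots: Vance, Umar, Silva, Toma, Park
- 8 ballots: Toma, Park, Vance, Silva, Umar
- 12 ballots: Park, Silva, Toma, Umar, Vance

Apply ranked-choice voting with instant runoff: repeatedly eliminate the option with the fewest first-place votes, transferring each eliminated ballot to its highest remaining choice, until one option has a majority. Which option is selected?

Round 1: Toma 17, Silva 14, Park 12, Vance 11, Umar 0. Umar has the fewest and is eliminated.
Round 2: Toma 17, Silva 14, Park 12, Vance 11. Vance has the fewest and is eliminated.
Round 3: Silva 25, Toma 17, Park 12. Park has the fewest and is eliminated.
Round 4: Silva 37, Toma 17. Silva has a majority.

Silva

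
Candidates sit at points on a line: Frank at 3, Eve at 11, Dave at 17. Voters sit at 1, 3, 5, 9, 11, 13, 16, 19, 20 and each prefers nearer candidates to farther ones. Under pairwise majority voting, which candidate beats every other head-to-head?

Eve

With single-peaked preferences on a line, the Condorcet winner is the candidate closest to the median voter.
The median voter (position 11) is closest to Eve at 11.
Check: Eve vs Frank — voters closer to Eve: 6 of 9.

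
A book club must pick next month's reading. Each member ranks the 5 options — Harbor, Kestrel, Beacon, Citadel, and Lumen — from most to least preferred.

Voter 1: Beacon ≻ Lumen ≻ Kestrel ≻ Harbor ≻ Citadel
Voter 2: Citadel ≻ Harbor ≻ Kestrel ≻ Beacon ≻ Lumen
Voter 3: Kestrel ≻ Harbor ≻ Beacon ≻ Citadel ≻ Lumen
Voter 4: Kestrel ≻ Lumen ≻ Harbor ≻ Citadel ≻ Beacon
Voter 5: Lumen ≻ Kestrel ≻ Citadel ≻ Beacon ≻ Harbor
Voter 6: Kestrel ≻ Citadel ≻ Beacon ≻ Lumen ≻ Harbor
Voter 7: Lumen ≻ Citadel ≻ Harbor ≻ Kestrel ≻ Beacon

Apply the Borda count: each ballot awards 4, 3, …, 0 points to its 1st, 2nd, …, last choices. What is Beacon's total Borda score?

Borda scores:
  Harbor: 1 + 3 + 3 + 2 + 0 + 0 + 2 = 11
  Kestrel: 2 + 2 + 4 + 4 + 3 + 4 + 1 = 20
  Beacon: 4 + 1 + 2 + 0 + 1 + 2 + 0 = 10
  Citadel: 0 + 4 + 1 + 1 + 2 + 3 + 3 = 14
  Lumen: 3 + 0 + 0 + 3 + 4 + 1 + 4 = 15

10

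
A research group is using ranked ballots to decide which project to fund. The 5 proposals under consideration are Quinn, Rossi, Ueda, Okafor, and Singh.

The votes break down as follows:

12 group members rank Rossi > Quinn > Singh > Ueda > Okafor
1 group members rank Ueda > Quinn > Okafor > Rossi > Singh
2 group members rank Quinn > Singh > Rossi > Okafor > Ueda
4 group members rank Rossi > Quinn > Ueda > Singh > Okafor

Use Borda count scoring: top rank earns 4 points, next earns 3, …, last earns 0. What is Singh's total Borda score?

34

Borda scores:
  Quinn: 12·3 + 3 + 2·4 + 4·3 = 59
  Rossi: 12·4 + 1 + 2·2 + 4·4 = 69
  Ueda: 12·1 + 4 + 2·0 + 4·2 = 24
  Okafor: 12·0 + 2 + 2·1 + 4·0 = 4
  Singh: 12·2 + 0 + 2·3 + 4·1 = 34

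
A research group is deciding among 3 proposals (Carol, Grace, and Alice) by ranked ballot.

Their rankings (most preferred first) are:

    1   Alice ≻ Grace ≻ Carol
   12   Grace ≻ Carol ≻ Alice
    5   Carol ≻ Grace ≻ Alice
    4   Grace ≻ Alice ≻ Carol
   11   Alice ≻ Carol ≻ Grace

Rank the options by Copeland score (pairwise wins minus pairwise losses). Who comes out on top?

Grace

Pairwise results:
  Carol vs Grace: Grace wins 17–16.
  Carol vs Alice: Carol wins 17–16.
  Grace vs Alice: Grace wins 21–12.
Copeland scores (wins − losses):
  Carol: 1 − 1 = 0
  Grace: 2 − 0 = 2
  Alice: 0 − 2 = -2
Grace has the best Copeland score.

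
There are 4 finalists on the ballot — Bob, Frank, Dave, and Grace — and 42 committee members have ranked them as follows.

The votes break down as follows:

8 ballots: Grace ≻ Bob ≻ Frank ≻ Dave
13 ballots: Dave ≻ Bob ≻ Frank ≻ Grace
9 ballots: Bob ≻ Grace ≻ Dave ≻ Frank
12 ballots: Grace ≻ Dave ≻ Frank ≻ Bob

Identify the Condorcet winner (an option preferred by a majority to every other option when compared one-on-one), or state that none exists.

None — there is no Condorcet winner

Head-to-head results (42 voters total):
Bob vs Frank: Bob wins 30–12.
Bob vs Dave: Dave wins 25–17.
Bob vs Grace: Bob wins 22–20.
Frank vs Dave: Dave wins 34–8.
Frank vs Grace: Grace wins 29–13.
Dave vs Grace: Grace wins 29–13.
No candidate beats all others: Bob beats Grace beats Dave beats Bob, a majority cycle.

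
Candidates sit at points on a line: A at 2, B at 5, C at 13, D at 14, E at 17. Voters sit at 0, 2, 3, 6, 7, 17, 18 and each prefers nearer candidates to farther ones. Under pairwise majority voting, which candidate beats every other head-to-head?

B

With single-peaked preferences on a line, the Condorcet winner is the candidate closest to the median voter.
The median voter (position 6) is closest to B at 5.
Check: B vs E — voters closer to B: 5 of 7.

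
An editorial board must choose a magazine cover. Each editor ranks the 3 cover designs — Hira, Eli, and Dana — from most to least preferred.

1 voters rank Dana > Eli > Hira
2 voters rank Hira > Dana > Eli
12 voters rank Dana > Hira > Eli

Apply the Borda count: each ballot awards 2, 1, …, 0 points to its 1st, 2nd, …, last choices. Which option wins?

Borda scores:
  Hira: 0 + 2·2 + 12·1 = 16
  Eli: 1 + 2·0 + 12·0 = 1
  Dana: 2 + 2·1 + 12·2 = 28
Dana has the highest total.

Dana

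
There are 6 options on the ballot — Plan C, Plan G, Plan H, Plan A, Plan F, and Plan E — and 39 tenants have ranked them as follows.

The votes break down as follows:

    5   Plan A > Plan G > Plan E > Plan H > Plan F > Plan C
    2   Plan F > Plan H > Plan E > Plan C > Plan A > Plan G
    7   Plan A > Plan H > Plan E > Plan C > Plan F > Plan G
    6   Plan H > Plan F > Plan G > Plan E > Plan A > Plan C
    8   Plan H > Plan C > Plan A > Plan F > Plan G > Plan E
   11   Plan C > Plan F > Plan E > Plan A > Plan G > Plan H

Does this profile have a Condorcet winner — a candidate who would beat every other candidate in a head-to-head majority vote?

Head-to-head results (39 voters total):
Plan C vs Plan G: Plan C wins 28–11.
Plan C vs Plan H: Plan H wins 28–11.
Plan C vs Plan A: Plan C wins 21–18.
Plan C vs Plan F: Plan C wins 26–13.
Plan C vs Plan E: Plan E wins 20–19.
Plan G vs Plan H: Plan H wins 23–16.
Plan G vs Plan A: Plan A wins 33–6.
Plan G vs Plan F: Plan F wins 34–5.
Plan G vs Plan E: Plan E wins 20–19.
Plan H vs Plan A: Plan A wins 23–16.
Plan H vs Plan F: Plan H wins 26–13.
Plan H vs Plan E: Plan H wins 23–16.
Plan A vs Plan F: Plan A wins 20–19.
Plan A vs Plan E: Plan A wins 20–19.
Plan F vs Plan E: Plan F wins 27–12.
No candidate beats all others: Plan C beats Plan A beats Plan H beats Plan C, a majority cycle.

No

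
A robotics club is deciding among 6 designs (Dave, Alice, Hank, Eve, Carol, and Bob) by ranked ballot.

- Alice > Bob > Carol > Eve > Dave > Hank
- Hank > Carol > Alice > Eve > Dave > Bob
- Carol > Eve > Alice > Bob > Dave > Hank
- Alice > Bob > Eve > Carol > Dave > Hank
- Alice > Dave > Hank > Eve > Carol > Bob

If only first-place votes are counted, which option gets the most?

Alice

First-place vote totals:
  Dave: 0
  Alice: 3
  Hank: 1
  Eve: 0
  Carol: 1
  Bob: 0
Alice has the most first-place votes.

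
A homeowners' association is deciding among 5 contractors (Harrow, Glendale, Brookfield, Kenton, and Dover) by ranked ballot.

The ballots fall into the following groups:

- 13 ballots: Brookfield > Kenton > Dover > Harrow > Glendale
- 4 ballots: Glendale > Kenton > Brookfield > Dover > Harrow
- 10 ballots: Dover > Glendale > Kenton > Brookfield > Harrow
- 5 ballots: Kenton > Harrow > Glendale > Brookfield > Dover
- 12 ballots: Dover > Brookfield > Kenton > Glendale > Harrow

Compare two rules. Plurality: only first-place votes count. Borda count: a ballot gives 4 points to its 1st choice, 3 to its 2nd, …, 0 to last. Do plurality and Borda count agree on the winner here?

Yes

Plurality first-place counts: Harrow 0, Glendale 4, Brookfield 13, Kenton 5, Dover 22 → Dover.
Borda totals: Harrow 28, Glendale 68, Brookfield 111, Kenton 115, Dover 118 → Dover.
The two rules agree on Dover.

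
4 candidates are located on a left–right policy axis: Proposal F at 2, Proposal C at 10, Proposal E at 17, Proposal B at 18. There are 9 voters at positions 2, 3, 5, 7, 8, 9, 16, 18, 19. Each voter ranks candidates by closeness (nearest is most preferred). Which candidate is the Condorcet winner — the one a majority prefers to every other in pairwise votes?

Proposal C

With single-peaked preferences on a line, the Condorcet winner is the candidate closest to the median voter.
The median voter (position 8) is closest to Proposal C at 10.
Check: Proposal C vs Proposal F — voters closer to Proposal C: 6 of 9.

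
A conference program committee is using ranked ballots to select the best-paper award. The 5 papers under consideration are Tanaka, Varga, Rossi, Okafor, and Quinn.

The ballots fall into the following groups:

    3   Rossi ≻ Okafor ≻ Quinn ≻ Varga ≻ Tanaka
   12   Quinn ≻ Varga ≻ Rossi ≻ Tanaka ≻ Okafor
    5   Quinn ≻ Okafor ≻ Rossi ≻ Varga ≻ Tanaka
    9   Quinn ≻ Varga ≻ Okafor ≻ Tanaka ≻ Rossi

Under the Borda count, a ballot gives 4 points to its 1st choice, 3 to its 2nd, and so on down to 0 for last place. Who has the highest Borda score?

Quinn

Borda scores:
  Tanaka: 3·0 + 12·1 + 5·0 + 9·1 = 21
  Varga: 3·1 + 12·3 + 5·1 + 9·3 = 71
  Rossi: 3·4 + 12·2 + 5·2 + 9·0 = 46
  Okafor: 3·3 + 12·0 + 5·3 + 9·2 = 42
  Quinn: 3·2 + 12·4 + 5·4 + 9·4 = 110
Quinn has the highest total.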